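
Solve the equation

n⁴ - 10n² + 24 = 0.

n = -2.4495 or n = -2 or n = 2 or n = 2.4495

Let u = n². The equation becomes u² - 10u + 24 = 0.
Factor: (u - 6)(u - 4) = 0, so u = 6 or u = 4.
n² = 6 gives n = ±√(6) ≈ ±2.4495.
n² = 4 gives n = ±2.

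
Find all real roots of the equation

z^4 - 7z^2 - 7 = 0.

z = -2.8085 or z = 2.8085

Let u = z^2. The equation becomes u^2 - 7u - 7 = 0.
By the quadratic formula, u = 7/2 + sqrt(77)/2 or u = 7/2 - sqrt(77)/2.
z^2 = 7/2 + sqrt(77)/2 gives z = +/-sqrt(7/2 + sqrt(77)/2) ~= +/-2.8085.
z^2 = 7/2 - sqrt(77)/2 < 0 has no real solution.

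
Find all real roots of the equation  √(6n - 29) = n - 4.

n = 5 or n = 9

Square both sides: 6n - 29 = (n - 4)².
Expand and rearrange: n² - 14n + 45 = 0.
Solving gives n = 9 or n = 5.
Check each candidate in the original equation:
  n = 9: √(25) = 5, while n - 4 = 5 — valid.
  n = 5: √(1) = 1, while n - 4 = 1 — valid.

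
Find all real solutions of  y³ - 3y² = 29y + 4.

Rearrange: y³ - 3y² - 29y - 4 = 0.
Possible rational roots are divisors of -4. Testing y = -4 gives 0, so (y + 4) is a factor.
Divide: y³ - 3y² - 29y - 4 = (y + 4)(y² - 7y - 1).
Apply the quadratic formula to y² - 7y - 1 = 0: y = (7 ± √53)/2, i.e. y ≈ 7.1401 or y ≈ -0.1401.

y = -4 or y = -0.1401 or y = 7.1401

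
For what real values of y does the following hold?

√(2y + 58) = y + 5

Square both sides: 2y + 58 = (y + 5)².
Expand and rearrange: y² + 8y - 33 = 0.
Solving gives y = 3 or y = -11.
Check each candidate in the original equation:
  y = 3: √(64) = 8, while y + 5 = 8 — valid.
  y = -11: √(36) = 6, while y + 5 = -6 — extraneous.

y = 3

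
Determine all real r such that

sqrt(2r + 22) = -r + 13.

r = 7

Square both sides: 2r + 22 = (-r + 13)^2.
Expand and rearrange: r^2 - 28r + 147 = 0.
Solving gives r = 21 or r = 7.
Check each candidate in the original equation:
  r = 21: sqrt(64) = 8, while -r + 13 = -8 — extraneous.
  r = 7: sqrt(36) = 6, while -r + 13 = 6 — valid.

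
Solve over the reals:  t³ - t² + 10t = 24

t = 2

Rearrange: t³ - t² + 10t - 24 = 0.
Possible rational roots are divisors of -24. Testing t = 2 gives 0, so (t - 2) is a factor.
Divide: t³ - t² + 10t - 24 = (t - 2)(t² + t + 12).
The quadratic t² + t + 12 has discriminant -47 < 0, so no further real roots.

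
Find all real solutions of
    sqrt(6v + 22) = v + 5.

Square both sides: 6v + 22 = (v + 5)^2.
Expand and rearrange: v^2 + 4v + 3 = 0.
Solving gives v = -1 or v = -3.
Check each candidate in the original equation:
  v = -1: sqrt(16) = 4, while v + 5 = 4 — valid.
  v = -3: sqrt(4) = 2, while v + 5 = 2 — valid.

v = -3 or v = -1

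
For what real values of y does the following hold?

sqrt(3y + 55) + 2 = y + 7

Isolate the radical: sqrt(3y + 55) = y + 5.
Square both sides: 3y + 55 = (y + 5)^2.
Expand and rearrange: y^2 + 7y - 30 = 0.
Solving gives y = 3 or y = -10.
Check each candidate in the original equation:
  y = 3: sqrt(64) = 8, while y + 5 = 8 — valid.
  y = -10: sqrt(25) = 5, while y + 5 = -5 — extraneous.

y = 3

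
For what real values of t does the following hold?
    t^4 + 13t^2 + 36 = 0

Let u = t^2. The equation becomes u^2 + 13u + 36 = 0.
Factor: (u + 4)(u + 9) = 0, so u = -4 or u = -9.
t^2 = -4 < 0 has no real solution.
t^2 = -9 < 0 has no real solution.

No real solutions.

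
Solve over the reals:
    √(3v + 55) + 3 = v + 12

Isolate the radical: √(3v + 55) = v + 9.
Square both sides: 3v + 55 = (v + 9)².
Expand and rearrange: v² + 15v + 26 = 0.
Solving gives v = -2 or v = -13.
Check each candidate in the original equation:
  v = -2: √(49) = 7, while v + 9 = 7 — valid.
  v = -13: √(16) = 4, while v + 9 = -4 — extraneous.

v = -2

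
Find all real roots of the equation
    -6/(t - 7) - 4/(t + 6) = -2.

Multiply both sides by (t - 7)(t + 6):
-6(t + 6) - 4(t - 7) = -2(t - 7)(t + 6).
Expand and collect terms: -2t^2 + 12t + 92 = 0.
By the quadratic formula, t = (-12 +/- sqrt(880)) / -4, so t ~= -4.4162 or t ~= 10.4162.
Neither value makes a denominator zero (t != 7, t != -6), so both are valid.

t = -4.4162 or t = 10.4162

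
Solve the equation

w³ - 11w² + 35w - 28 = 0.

Possible rational roots are divisors of -28. Testing w = 4 gives 0, so (w - 4) is a factor.
Divide: w³ - 11w² + 35w - 28 = (w - 4)(w² - 7w + 7).
Apply the quadratic formula to w² - 7w + 7 = 0: w = (7 ± √21)/2, i.e. w ≈ 5.7913 or w ≈ 1.2087.

w = 1.2087 or w = 4 or w = 5.7913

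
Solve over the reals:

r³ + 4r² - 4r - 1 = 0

r = -4.7913 or r = -0.2087 or r = 1

Possible rational roots are divisors of -1. Testing r = 1 gives 0, so (r - 1) is a factor.
Divide: r³ + 4r² - 4r - 1 = (r - 1)(r² + 5r + 1).
Apply the quadratic formula to r² + 5r + 1 = 0: r = (-5 ± √21)/2, i.e. r ≈ -0.2087 or r ≈ -4.7913.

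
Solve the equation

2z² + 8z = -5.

z = -3.2247 or z = -0.7753

Rearrange to standard form: 2z² + 8z + 5 = 0.
Discriminant: (8)² − 4·2·5 = 24.
Quadratic formula: z = (-8 ± √24) / 4.
So z = -2 + √(6)/2 ≈ -0.7753 or z = -2 - √(6)/2 ≈ -3.2247.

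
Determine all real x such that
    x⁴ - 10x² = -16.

x = -2.8284 or x = -1.4142 or x = 1.4142 or x = 2.8284

Let u = x². The equation becomes u² - 10u + 16 = 0.
Factor: (u - 8)(u - 2) = 0, so u = 8 or u = 2.
x² = 8 gives x = ±2·√(2) ≈ ±2.8284.
x² = 2 gives x = ±√(2) ≈ ±1.4142.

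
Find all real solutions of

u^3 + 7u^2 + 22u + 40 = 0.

u = -4

Possible rational roots are divisors of 40. Testing u = -4 gives 0, so (u + 4) is a factor.
Divide: u^3 + 7u^2 + 22u + 40 = (u + 4)(u^2 + 3u + 10).
The quadratic u^2 + 3u + 10 has discriminant -31 < 0, so no further real roots.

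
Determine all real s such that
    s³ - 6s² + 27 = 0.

s = -1.8541 or s = 3 or s = 4.8541

Possible rational roots are divisors of 27. Testing s = 3 gives 0, so (s - 3) is a factor.
Divide: s³ - 6s² + 27 = (s - 3)(s² - 3s - 9).
Apply the quadratic formula to s² - 3s - 9 = 0: s = (3 ± √45)/2, i.e. s ≈ 4.8541 or s ≈ -1.8541.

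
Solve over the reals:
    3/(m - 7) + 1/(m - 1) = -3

m = 0.6049 or m = 6.0618

Multiply both sides by (m - 7)(m - 1):
3(m - 1) + (m - 7) = -3(m - 7)(m - 1).
Expand and collect terms: -3m^2 + 20m - 11 = 0.
By the quadratic formula, m = (-20 +/- sqrt(268)) / -6, so m ~= 0.6049 or m ~= 6.0618.
Neither value makes a denominator zero (m != 7, m != 1), so both are valid.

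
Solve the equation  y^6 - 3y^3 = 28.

y = -1.5874 or y = 1.9129

Let u = y^3. The equation becomes u^2 - 3u - 28 = 0.
Factor: (u + 4)(u - 7) = 0, so u = -4 or u = 7.
y^3 = -4 gives y = -(4)^(1/3) ~= -1.5874.
y^3 = 7 gives y = (7)^(1/3) ~= 1.9129.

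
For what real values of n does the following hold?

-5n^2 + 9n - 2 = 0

n = 0.2597 or n = 1.5403

Discriminant: (9)^2 - 4*(-5)*(-2) = 41.
Quadratic formula: n = (-9 +/- sqrt(41)) / (-10).
So n = 9/10 - sqrt(41)/10 ~= 0.2597 or n = sqrt(41)/10 + 9/10 ~= 1.5403.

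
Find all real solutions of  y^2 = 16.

y = -4 or y = 4

Bring every term to one side: y^2 - 16 = 0.
Factor: (y + 4)(y - 4) = 0.
So y = -4 or y = 4.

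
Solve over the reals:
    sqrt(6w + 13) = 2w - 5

w = 6

Square both sides: 6w + 13 = (2w - 5)^2.
Expand and rearrange: 4w^2 - 26w + 12 = 0.
Solving gives w = 6 or w = 0.5.
Check each candidate in the original equation:
  w = 6: sqrt(49) = 7, while 2w - 5 = 7 — valid.
  w = 0.5: sqrt(16) = 4, while 2w - 5 = -4 — extraneous.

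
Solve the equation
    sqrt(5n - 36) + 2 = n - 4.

n = 8 or n = 9

Isolate the radical: sqrt(5n - 36) = n - 6.
Square both sides: 5n - 36 = (n - 6)^2.
Expand and rearrange: n^2 - 17n + 72 = 0.
Solving gives n = 9 or n = 8.
Check each candidate in the original equation:
  n = 9: sqrt(9) = 3, while n - 6 = 3 — valid.
  n = 8: sqrt(4) = 2, while n - 6 = 2 — valid.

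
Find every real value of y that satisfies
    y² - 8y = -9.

y = 1.3542 or y = 6.6458

Rearrange to standard form: y² - 8y + 9 = 0.
Discriminant: (-8)² − 4·1·9 = 28.
Quadratic formula: y = (8 ± √28) / 2.
So y = √(7) + 4 ≈ 6.6458 or y = 4 - √(7) ≈ 1.3542.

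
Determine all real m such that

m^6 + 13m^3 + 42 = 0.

m = -1.9129 or m = -1.8171

Let u = m^3. The equation becomes u^2 + 13u + 42 = 0.
Factor: (u + 7)(u + 6) = 0, so u = -7 or u = -6.
m^3 = -7 gives m = -(7)^(1/3) ~= -1.9129.
m^3 = -6 gives m = -(6)^(1/3) ~= -1.8171.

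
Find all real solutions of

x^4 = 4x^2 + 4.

Let u = x^2. The equation becomes u^2 - 4u - 4 = 0.
By the quadratic formula, u = 2 + 2*sqrt(2) or u = 2 - 2*sqrt(2).
x^2 = 2 + 2*sqrt(2) gives x = +/-sqrt(2 + 2*sqrt(2)) ~= +/-2.1974.
x^2 = 2 - 2*sqrt(2) < 0 has no real solution.

x = -2.1974 or x = 2.1974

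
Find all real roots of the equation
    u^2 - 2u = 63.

Bring every term to one side: u^2 - 2u - 63 = 0.
Factor: (u - 9)(u + 7) = 0.
So u = 9 or u = -7.

u = -7 or u = 9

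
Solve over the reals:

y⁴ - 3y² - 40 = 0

Let u = y². The equation becomes u² - 3u - 40 = 0.
Factor: (u + 5)(u - 8) = 0, so u = -5 or u = 8.
y² = -5 < 0 has no real solution.
y² = 8 gives y = ±2·√(2) ≈ ±2.8284.

y = -2.8284 or y = 2.8284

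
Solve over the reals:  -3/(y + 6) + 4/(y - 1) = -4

y = -5.103 or y = -0.147

Multiply both sides by (y + 6)(y - 1):
-3(y - 1) + 4(y + 6) = -4(y + 6)(y - 1).
Expand and collect terms: -4y² - 21y - 3 = 0.
By the quadratic formula, y = (21 ± √393) / -8, so y ≈ -5.103 or y ≈ -0.147.
Neither value makes a denominator zero (y ≠ -6, y ≠ 1), so both are valid.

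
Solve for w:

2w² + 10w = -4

Rearrange to standard form: 2w² + 10w + 4 = 0.
Discriminant: (10)² − 4·2·4 = 68.
Quadratic formula: w = (-10 ± √68) / 4.
So w = -5/2 + √(17)/2 ≈ -0.4384 or w = -5/2 - √(17)/2 ≈ -4.5616.

w = -4.5616 or w = -0.4384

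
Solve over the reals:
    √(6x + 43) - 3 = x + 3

x = 1

Isolate the radical: √(6x + 43) = x + 6.
Square both sides: 6x + 43 = (x + 6)².
Expand and rearrange: x² + 6x - 7 = 0.
Solving gives x = 1 or x = -7.
Check each candidate in the original equation:
  x = 1: √(49) = 7, while x + 6 = 7 — valid.
  x = -7: √(1) = 1, while x + 6 = -1 — extraneous.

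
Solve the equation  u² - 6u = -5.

Bring every term to one side: u² - 6u + 5 = 0.
Factor: (u - 1)(u - 5) = 0.
So u = 1 or u = 5.

u = 1 or u = 5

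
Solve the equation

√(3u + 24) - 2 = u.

Isolate the radical: √(3u + 24) = u + 2.
Square both sides: 3u + 24 = (u + 2)².
Expand and rearrange: u² + u - 20 = 0.
Solving gives u = 4 or u = -5.
Check each candidate in the original equation:
  u = 4: √(36) = 6, while u + 2 = 6 — valid.
  u = -5: √(9) = 3, while u + 2 = -3 — extraneous.

u = 4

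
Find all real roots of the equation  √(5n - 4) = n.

Square both sides: 5n - 4 = (n)².
Expand and rearrange: n² - 5n + 4 = 0.
Solving gives n = 4 or n = 1.
Check each candidate in the original equation:
  n = 4: √(16) = 4, while n = 4 — valid.
  n = 1: √(1) = 1, while n = 1 — valid.

n = 1 or n = 4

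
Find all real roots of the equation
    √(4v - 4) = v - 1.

v = 1 or v = 5

Square both sides: 4v - 4 = (v - 1)².
Expand and rearrange: v² - 6v + 5 = 0.
Solving gives v = 5 or v = 1.
Check each candidate in the original equation:
  v = 5: √(16) = 4, while v - 1 = 4 — valid.
  v = 1: √(0) = 0, while v - 1 = 0 — valid.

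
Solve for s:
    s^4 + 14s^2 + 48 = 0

No real solutions.

Let u = s^2. The equation becomes u^2 + 14u + 48 = 0.
Factor: (u + 6)(u + 8) = 0, so u = -6 or u = -8.
s^2 = -6 < 0 has no real solution.
s^2 = -8 < 0 has no real solution.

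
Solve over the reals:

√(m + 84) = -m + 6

m = -3

Square both sides: m + 84 = (-m + 6)².
Expand and rearrange: m² - 13m - 48 = 0.
Solving gives m = 16 or m = -3.
Check each candidate in the original equation:
  m = 16: √(100) = 10, while -m + 6 = -10 — extraneous.
  m = -3: √(81) = 9, while -m + 6 = 9 — valid.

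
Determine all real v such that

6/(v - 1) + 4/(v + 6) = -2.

Multiply both sides by (v - 1)(v + 6):
6(v + 6) + 4(v - 1) = -2(v - 1)(v + 6).
Expand and collect terms: -2v² - 20v - 20 = 0.
By the quadratic formula, v = (20 ± √240) / -4, so v ≈ -8.873 or v ≈ -1.127.
Neither value makes a denominator zero (v ≠ 1, v ≠ -6), so both are valid.

v = -8.873 or v = -1.127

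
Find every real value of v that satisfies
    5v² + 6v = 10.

Rearrange to standard form: 5v² + 6v - 10 = 0.
Discriminant: (6)² − 4·5·(-10) = 236.
Quadratic formula: v = (-6 ± √236) / 10.
So v = -3/5 + √(59)/5 ≈ 0.9362 or v = -√(59)/5 - 3/5 ≈ -2.1362.

v = -2.1362 or v = 0.9362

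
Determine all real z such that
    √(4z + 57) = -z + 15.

Square both sides: 4z + 57 = (-z + 15)².
Expand and rearrange: z² - 34z + 168 = 0.
Solving gives z = 28 or z = 6.
Check each candidate in the original equation:
  z = 28: √(169) = 13, while -z + 15 = -13 — extraneous.
  z = 6: √(81) = 9, while -z + 15 = 9 — valid.

z = 6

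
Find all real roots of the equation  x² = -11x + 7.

x = -11.6033 or x = 0.6033

Rearrange to standard form: x² + 11x - 7 = 0.
Discriminant: (11)² − 4·1·(-7) = 149.
Quadratic formula: x = (-11 ± √149) / 2.
So x = -11/2 + √(149)/2 ≈ 0.6033 or x = -√(149)/2 - 11/2 ≈ -11.6033.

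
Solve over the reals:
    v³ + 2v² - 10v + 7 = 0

v = -4.5414 or v = 1 or v = 1.5414

Possible rational roots are divisors of 7. Testing v = 1 gives 0, so (v - 1) is a factor.
Divide: v³ + 2v² - 10v + 7 = (v - 1)(v² + 3v - 7).
Apply the quadratic formula to v² + 3v - 7 = 0: v = (-3 ± √37)/2, i.e. v ≈ 1.5414 or v ≈ -4.5414.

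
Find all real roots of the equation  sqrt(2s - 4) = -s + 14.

Square both sides: 2s - 4 = (-s + 14)^2.
Expand and rearrange: s^2 - 30s + 200 = 0.
Solving gives s = 20 or s = 10.
Check each candidate in the original equation:
  s = 20: sqrt(36) = 6, while -s + 14 = -6 — extraneous.
  s = 10: sqrt(16) = 4, while -s + 14 = 4 — valid.

s = 10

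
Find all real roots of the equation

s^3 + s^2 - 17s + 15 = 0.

Possible rational roots are divisors of 15. Testing s = 3 gives 0, so (s - 3) is a factor.
Divide: s^3 + s^2 - 17s + 15 = (s - 3)(s^2 + 4s - 5).
Factor the quadratic: s = 1 or s = -5.

s = -5 or s = 1 or s = 3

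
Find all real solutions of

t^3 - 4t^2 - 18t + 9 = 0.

t = -3 or t = 0.4586 or t = 6.5414

Possible rational roots are divisors of 9. Testing t = -3 gives 0, so (t + 3) is a factor.
Divide: t^3 - 4t^2 - 18t + 9 = (t + 3)(t^2 - 7t + 3).
Apply the quadratic formula to t^2 - 7t + 3 = 0: t = (7 +/- sqrt(37))/2, i.e. t ~= 6.5414 or t ~= 0.4586.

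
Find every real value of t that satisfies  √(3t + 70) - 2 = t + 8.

t = -2

Isolate the radical: √(3t + 70) = t + 10.
Square both sides: 3t + 70 = (t + 10)².
Expand and rearrange: t² + 17t + 30 = 0.
Solving gives t = -2 or t = -15.
Check each candidate in the original equation:
  t = -2: √(64) = 8, while t + 10 = 8 — valid.
  t = -15: √(25) = 5, while t + 10 = -5 — extraneous.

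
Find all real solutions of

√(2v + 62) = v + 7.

v = 1

Square both sides: 2v + 62 = (v + 7)².
Expand and rearrange: v² + 12v - 13 = 0.
Solving gives v = 1 or v = -13.
Check each candidate in the original equation:
  v = 1: √(64) = 8, while v + 7 = 8 — valid.
  v = -13: √(36) = 6, while v + 7 = -6 — extraneous.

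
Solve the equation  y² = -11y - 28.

Bring every term to one side: y² + 11y + 28 = 0.
Factor: (y + 4)(y + 7) = 0.
So y = -4 or y = -7.

y = -7 or y = -4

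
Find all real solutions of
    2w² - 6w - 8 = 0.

Factor: 2(w - 4)(w + 1) = 0.
So w = 4 or w = -1.

w = -1 or w = 4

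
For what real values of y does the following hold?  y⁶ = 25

Let u = y³. The equation becomes u² - 25 = 0.
Factor: (u + 5)(u - 5) = 0, so u = -5 or u = 5.
y³ = -5 gives y = -∛(5) ≈ -1.71.
y³ = 5 gives y = ∛(5) ≈ 1.71.

y = -1.71 or y = 1.71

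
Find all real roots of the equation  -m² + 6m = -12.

m = -1.5826 or m = 7.5826

Rearrange to standard form: -m² + 6m + 12 = 0.
Discriminant: (6)² − 4·(-1)·12 = 84.
Quadratic formula: m = (-6 ± √84) / (-2).
So m = 3 - √(21) ≈ -1.5826 or m = 3 + √(21) ≈ 7.5826.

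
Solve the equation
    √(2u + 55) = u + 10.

Square both sides: 2u + 55 = (u + 10)².
Expand and rearrange: u² + 18u + 45 = 0.
Solving gives u = -3 or u = -15.
Check each candidate in the original equation:
  u = -3: √(49) = 7, while u + 10 = 7 — valid.
  u = -15: √(25) = 5, while u + 10 = -5 — extraneous.

u = -3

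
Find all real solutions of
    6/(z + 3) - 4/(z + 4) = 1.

z = -5 or z = 0

Multiply both sides by (z + 3)(z + 4):
6(z + 4) - 4(z + 3) = (z + 3)(z + 4).
Expand and collect terms: z^2 + 5z = 0.
Factor or apply the quadratic formula: z = 0 or z = -5.
Neither value makes a denominator zero (z != -3, z != -4), so both are valid.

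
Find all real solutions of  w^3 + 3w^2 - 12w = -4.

w = -5.3723 or w = 0.3723 or w = 2

Rearrange: w^3 + 3w^2 - 12w + 4 = 0.
Possible rational roots are divisors of 4. Testing w = 2 gives 0, so (w - 2) is a factor.
Divide: w^3 + 3w^2 - 12w + 4 = (w - 2)(w^2 + 5w - 2).
Apply the quadratic formula to w^2 + 5w - 2 = 0: w = (-5 +/- sqrt(33))/2, i.e. w ~= 0.3723 or w ~= -5.3723.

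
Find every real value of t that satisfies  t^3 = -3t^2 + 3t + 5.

Rearrange: t^3 + 3t^2 - 3t - 5 = 0.
Possible rational roots are divisors of -5. Testing t = -1 gives 0, so (t + 1) is a factor.
Divide: t^3 + 3t^2 - 3t - 5 = (t + 1)(t^2 + 2t - 5).
Apply the quadratic formula to t^2 + 2t - 5 = 0: t = (-2 +/- sqrt(24))/2, i.e. t ~= 1.4495 or t ~= -3.4495.

t = -3.4495 or t = -1 or t = 1.4495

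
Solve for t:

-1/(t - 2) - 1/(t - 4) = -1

Multiply both sides by (t - 2)(t - 4):
-(t - 4) - (t - 2) = -(t - 2)(t - 4).
Expand and collect terms: -t² + 8t - 14 = 0.
By the quadratic formula, t = (-8 ± √8) / -2, so t ≈ 2.5858 or t ≈ 5.4142.
Neither value makes a denominator zero (t ≠ 2, t ≠ 4), so both are valid.

t = 2.5858 or t = 5.4142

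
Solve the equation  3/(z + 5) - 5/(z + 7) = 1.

Multiply both sides by (z + 5)(z + 7):
3(z + 7) - 5(z + 5) = (z + 5)(z + 7).
Expand and collect terms: z² + 14z + 39 = 0.
By the quadratic formula, z = (-14 ± √40) / 2, so z ≈ -3.8377 or z ≈ -10.1623.
Neither value makes a denominator zero (z ≠ -5, z ≠ -7), so both are valid.

z = -10.1623 or z = -3.8377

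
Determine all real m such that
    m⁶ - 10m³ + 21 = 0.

Let u = m³. The equation becomes u² - 10u + 21 = 0.
Factor: (u - 3)(u - 7) = 0, so u = 3 or u = 7.
m³ = 3 gives m = ∛(3) ≈ 1.4422.
m³ = 7 gives m = ∛(7) ≈ 1.9129.

m = 1.4422 or m = 1.9129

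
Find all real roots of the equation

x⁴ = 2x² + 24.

x = -2.4495 or x = 2.4495

Let u = x². The equation becomes u² - 2u - 24 = 0.
Factor: (u - 6)(u + 4) = 0, so u = 6 or u = -4.
x² = 6 gives x = ±√(6) ≈ ±2.4495.
x² = -4 < 0 has no real solution.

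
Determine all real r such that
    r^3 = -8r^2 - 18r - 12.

r = -4.7321 or r = -2 or r = -1.2679

Rearrange: r^3 + 8r^2 + 18r + 12 = 0.
Possible rational roots are divisors of 12. Testing r = -2 gives 0, so (r + 2) is a factor.
Divide: r^3 + 8r^2 + 18r + 12 = (r + 2)(r^2 + 6r + 6).
Apply the quadratic formula to r^2 + 6r + 6 = 0: r = (-6 +/- sqrt(12))/2, i.e. r ~= -1.2679 or r ~= -4.7321.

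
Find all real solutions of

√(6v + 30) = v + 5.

Square both sides: 6v + 30 = (v + 5)².
Expand and rearrange: v² + 4v - 5 = 0.
Solving gives v = 1 or v = -5.
Check each candidate in the original equation:
  v = 1: √(36) = 6, while v + 5 = 6 — valid.
  v = -5: √(0) = 0, while v + 5 = 0 — valid.

v = -5 or v = 1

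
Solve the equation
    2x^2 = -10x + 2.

Rearrange to standard form: 2x^2 + 10x - 2 = 0.
Discriminant: (10)^2 - 4*2*(-2) = 116.
Quadratic formula: x = (-10 +/- sqrt(116)) / 4.
So x = -5/2 + sqrt(29)/2 ~= 0.1926 or x = -sqrt(29)/2 - 5/2 ~= -5.1926.

x = -5.1926 or x = 0.1926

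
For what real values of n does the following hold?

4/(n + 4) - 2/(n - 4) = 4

Multiply both sides by (n + 4)(n - 4):
4(n - 4) - 2(n + 4) = 4(n + 4)(n - 4).
Expand and collect terms: 4n² - 2n - 40 = 0.
By the quadratic formula, n = (2 ± √644) / 8, so n ≈ 3.4221 or n ≈ -2.9221.
Neither value makes a denominator zero (n ≠ -4, n ≠ 4), so both are valid.

n = -2.9221 or n = 3.4221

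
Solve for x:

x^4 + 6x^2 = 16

Let u = x^2. The equation becomes u^2 + 6u - 16 = 0.
Factor: (u + 8)(u - 2) = 0, so u = -8 or u = 2.
x^2 = -8 < 0 has no real solution.
x^2 = 2 gives x = +/-sqrt(2) ~= +/-1.4142.

x = -1.4142 or x = 1.4142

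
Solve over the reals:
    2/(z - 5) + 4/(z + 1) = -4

z = -2.076 or z = 4.576

Multiply both sides by (z - 5)(z + 1):
2(z + 1) + 4(z - 5) = -4(z - 5)(z + 1).
Expand and collect terms: -4z² + 10z + 38 = 0.
By the quadratic formula, z = (-10 ± √708) / -8, so z ≈ -2.076 or z ≈ 4.576.
Neither value makes a denominator zero (z ≠ 5, z ≠ -1), so both are valid.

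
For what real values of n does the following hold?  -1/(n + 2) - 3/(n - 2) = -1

Multiply both sides by (n + 2)(n - 2):
-(n - 2) - 3(n + 2) = -(n + 2)(n - 2).
Expand and collect terms: -n² + 4n + 8 = 0.
By the quadratic formula, n = (-4 ± √48) / -2, so n ≈ -1.4641 or n ≈ 5.4641.
Neither value makes a denominator zero (n ≠ -2, n ≠ 2), so both are valid.

n = -1.4641 or n = 5.4641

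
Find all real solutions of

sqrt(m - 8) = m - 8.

m = 8 or m = 9

Square both sides: m - 8 = (m - 8)^2.
Expand and rearrange: m^2 - 17m + 72 = 0.
Solving gives m = 9 or m = 8.
Check each candidate in the original equation:
  m = 9: sqrt(1) = 1, while m - 8 = 1 — valid.
  m = 8: sqrt(0) = 0, while m - 8 = 0 — valid.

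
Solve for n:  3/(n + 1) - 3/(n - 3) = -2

n = -2.1623 or n = 4.1623

Multiply both sides by (n + 1)(n - 3):
3(n - 3) - 3(n + 1) = -2(n + 1)(n - 3).
Expand and collect terms: -2n^2 + 4n + 18 = 0.
By the quadratic formula, n = (-4 +/- sqrt(160)) / -4, so n ~= -2.1623 or n ~= 4.1623.
Neither value makes a denominator zero (n != -1, n != 3), so both are valid.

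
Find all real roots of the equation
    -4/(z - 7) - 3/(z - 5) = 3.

Multiply both sides by (z - 7)(z - 5):
-4(z - 5) - 3(z - 7) = 3(z - 7)(z - 5).
Expand and collect terms: 3z² - 29z + 64 = 0.
By the quadratic formula, z = (29 ± √73) / 6, so z ≈ 6.2573 or z ≈ 3.4093.
Neither value makes a denominator zero (z ≠ 7, z ≠ 5), so both are valid.

z = 3.4093 or z = 6.2573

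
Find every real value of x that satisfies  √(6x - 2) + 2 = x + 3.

x = 1 or x = 3

Isolate the radical: √(6x - 2) = x + 1.
Square both sides: 6x - 2 = (x + 1)².
Expand and rearrange: x² - 4x + 3 = 0.
Solving gives x = 3 or x = 1.
Check each candidate in the original equation:
  x = 3: √(16) = 4, while x + 1 = 4 — valid.
  x = 1: √(4) = 2, while x + 1 = 2 — valid.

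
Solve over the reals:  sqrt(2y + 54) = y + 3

y = 5

Square both sides: 2y + 54 = (y + 3)^2.
Expand and rearrange: y^2 + 4y - 45 = 0.
Solving gives y = 5 or y = -9.
Check each candidate in the original equation:
  y = 5: sqrt(64) = 8, while y + 3 = 8 — valid.
  y = -9: sqrt(36) = 6, while y + 3 = -6 — extraneous.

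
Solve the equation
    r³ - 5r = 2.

Rearrange: r³ - 5r - 2 = 0.
Possible rational roots are divisors of -2. Testing r = -2 gives 0, so (r + 2) is a factor.
Divide: r³ - 5r - 2 = (r + 2)(r² - 2r - 1).
Apply the quadratic formula to r² - 2r - 1 = 0: r = (2 ± √8)/2, i.e. r ≈ 2.4142 or r ≈ -0.4142.

r = -2 or r = -0.4142 or r = 2.4142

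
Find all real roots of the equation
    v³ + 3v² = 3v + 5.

Rearrange: v³ + 3v² - 3v - 5 = 0.
Possible rational roots are divisors of -5. Testing v = -1 gives 0, so (v + 1) is a factor.
Divide: v³ + 3v² - 3v - 5 = (v + 1)(v² + 2v - 5).
Apply the quadratic formula to v² + 2v - 5 = 0: v = (-2 ± √24)/2, i.e. v ≈ 1.4495 or v ≈ -3.4495.

v = -3.4495 or v = -1 or v = 1.4495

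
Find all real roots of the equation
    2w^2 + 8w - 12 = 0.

Discriminant: (8)^2 - 4*2*(-12) = 160.
Quadratic formula: w = (-8 +/- sqrt(160)) / 4.
So w = -2 + sqrt(10) ~= 1.1623 or w = -sqrt(10) - 2 ~= -5.1623.

w = -5.1623 or w = 1.1623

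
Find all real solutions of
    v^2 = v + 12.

v = -3 or v = 4

Bring every term to one side: v^2 - v - 12 = 0.
Factor: (v + 3)(v - 4) = 0.
So v = -3 or v = 4.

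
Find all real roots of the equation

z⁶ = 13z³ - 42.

Let u = z³. The equation becomes u² - 13u + 42 = 0.
Factor: (u - 7)(u - 6) = 0, so u = 7 or u = 6.
z³ = 7 gives z = ∛(7) ≈ 1.9129.
z³ = 6 gives z = ∛(6) ≈ 1.8171.

z = 1.8171 or z = 1.9129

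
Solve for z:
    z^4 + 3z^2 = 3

Let u = z^2. The equation becomes u^2 + 3u - 3 = 0.
By the quadratic formula, u = -3/2 + sqrt(21)/2 or u = -sqrt(21)/2 - 3/2.
z^2 = -3/2 + sqrt(21)/2 gives z = +/-sqrt(-3/2 + sqrt(21)/2) ~= +/-0.8895.
z^2 = -sqrt(21)/2 - 3/2 < 0 has no real solution.

z = -0.8895 or z = 0.8895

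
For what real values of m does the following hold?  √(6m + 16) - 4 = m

Isolate the radical: √(6m + 16) = m + 4.
Square both sides: 6m + 16 = (m + 4)².
Expand and rearrange: m² + 2m = 0.
Solving gives m = 0 or m = -2.
Check each candidate in the original equation:
  m = 0: √(16) = 4, while m + 4 = 4 — valid.
  m = -2: √(4) = 2, while m + 4 = 2 — valid.

m = -2 or m = 0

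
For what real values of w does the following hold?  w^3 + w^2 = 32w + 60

Rearrange: w^3 + w^2 - 32w - 60 = 0.
Possible rational roots are divisors of -60. Testing w = -5 gives 0, so (w + 5) is a factor.
Divide: w^3 + w^2 - 32w - 60 = (w + 5)(w^2 - 4w - 12).
Factor the quadratic: w = 6 or w = -2.

w = -5 or w = -2 or w = 6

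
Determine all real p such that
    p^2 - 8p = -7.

Bring every term to one side: p^2 - 8p + 7 = 0.
Factor: (p - 1)(p - 7) = 0.
So p = 1 or p = 7.

p = 1 or p = 7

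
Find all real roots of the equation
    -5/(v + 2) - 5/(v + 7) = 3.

v = -9.1713 or v = -3.162

Multiply both sides by (v + 2)(v + 7):
-5(v + 7) - 5(v + 2) = 3(v + 2)(v + 7).
Expand and collect terms: 3v² + 37v + 87 = 0.
By the quadratic formula, v = (-37 ± √325) / 6, so v ≈ -3.162 or v ≈ -9.1713.
Neither value makes a denominator zero (v ≠ -2, v ≠ -7), so both are valid.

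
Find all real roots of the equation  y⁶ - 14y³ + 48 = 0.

Let u = y³. The equation becomes u² - 14u + 48 = 0.
Factor: (u - 8)(u - 6) = 0, so u = 8 or u = 6.
y³ = 8 gives y = 2.
y³ = 6 gives y = ∛(6) ≈ 1.8171.

y = 1.8171 or y = 2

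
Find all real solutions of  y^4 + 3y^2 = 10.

Let u = y^2. The equation becomes u^2 + 3u - 10 = 0.
Factor: (u - 2)(u + 5) = 0, so u = 2 or u = -5.
y^2 = 2 gives y = +/-sqrt(2) ~= +/-1.4142.
y^2 = -5 < 0 has no real solution.

y = -1.4142 or y = 1.4142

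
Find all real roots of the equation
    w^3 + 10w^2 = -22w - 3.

Rearrange: w^3 + 10w^2 + 22w + 3 = 0.
Possible rational roots are divisors of 3. Testing w = -3 gives 0, so (w + 3) is a factor.
Divide: w^3 + 10w^2 + 22w + 3 = (w + 3)(w^2 + 7w + 1).
Apply the quadratic formula to w^2 + 7w + 1 = 0: w = (-7 +/- sqrt(45))/2, i.e. w ~= -0.1459 or w ~= -6.8541.

w = -6.8541 or w = -3 or w = -0.1459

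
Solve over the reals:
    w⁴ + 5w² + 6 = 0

Let u = w². The equation becomes u² + 5u + 6 = 0.
Factor: (u + 3)(u + 2) = 0, so u = -3 or u = -2.
w² = -3 < 0 has no real solution.
w² = -2 < 0 has no real solution.

No real solutions.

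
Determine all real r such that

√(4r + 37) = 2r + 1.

r = 3

Square both sides: 4r + 37 = (2r + 1)².
Expand and rearrange: 4r² - 36 = 0.
Solving gives r = 3 or r = -3.
Check each candidate in the original equation:
  r = 3: √(49) = 7, while 2r + 1 = 7 — valid.
  r = -3: √(25) = 5, while 2r + 1 = -5 — extraneous.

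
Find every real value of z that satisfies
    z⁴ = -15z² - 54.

No real solutions.

Let u = z². The equation becomes u² + 15u + 54 = 0.
Factor: (u + 6)(u + 9) = 0, so u = -6 or u = -9.
z² = -6 < 0 has no real solution.
z² = -9 < 0 has no real solution.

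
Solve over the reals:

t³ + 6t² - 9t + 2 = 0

Possible rational roots are divisors of 2. Testing t = 1 gives 0, so (t - 1) is a factor.
Divide: t³ + 6t² - 9t + 2 = (t - 1)(t² + 7t - 2).
Apply the quadratic formula to t² + 7t - 2 = 0: t = (-7 ± √57)/2, i.e. t ≈ 0.2749 or t ≈ -7.2749.

t = -7.2749 or t = 0.2749 or t = 1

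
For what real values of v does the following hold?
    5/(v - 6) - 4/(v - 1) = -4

v = 2.5746 or v = 4.1754

Multiply both sides by (v - 6)(v - 1):
5(v - 1) - 4(v - 6) = -4(v - 6)(v - 1).
Expand and collect terms: -4v² + 27v - 43 = 0.
By the quadratic formula, v = (-27 ± √41) / -8, so v ≈ 2.5746 or v ≈ 4.1754.
Neither value makes a denominator zero (v ≠ 6, v ≠ 1), so both are valid.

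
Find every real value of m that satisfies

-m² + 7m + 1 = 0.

m = -0.1401 or m = 7.1401

Discriminant: (7)² − 4·(-1)·1 = 53.
Quadratic formula: m = (-7 ± √53) / (-2).
So m = 7/2 - √(53)/2 ≈ -0.1401 or m = 7/2 + √(53)/2 ≈ 7.1401.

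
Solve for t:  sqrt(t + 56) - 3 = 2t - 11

t = 8

Isolate the radical: sqrt(t + 56) = 2t - 8.
Square both sides: t + 56 = (2t - 8)^2.
Expand and rearrange: 4t^2 - 33t + 8 = 0.
Solving gives t = 8 or t = 0.25.
Check each candidate in the original equation:
  t = 8: sqrt(64) = 8, while 2t - 8 = 8 — valid.
  t = 0.25: sqrt(56.25) = 7.5, while 2t - 8 = -7.5 — extraneous.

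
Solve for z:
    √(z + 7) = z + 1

z = 2

Square both sides: z + 7 = (z + 1)².
Expand and rearrange: z² + z - 6 = 0.
Solving gives z = 2 or z = -3.
Check each candidate in the original equation:
  z = 2: √(9) = 3, while z + 1 = 3 — valid.
  z = -3: √(4) = 2, while z + 1 = -2 — extraneous.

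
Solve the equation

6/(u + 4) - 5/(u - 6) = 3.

u = -1.4207 or u = 3.754

Multiply both sides by (u + 4)(u - 6):
6(u - 6) - 5(u + 4) = 3(u + 4)(u - 6).
Expand and collect terms: 3u^2 - 7u - 16 = 0.
By the quadratic formula, u = (7 +/- sqrt(241)) / 6, so u ~= 3.754 or u ~= -1.4207.
Neither value makes a denominator zero (u != -4, u != 6), so both are valid.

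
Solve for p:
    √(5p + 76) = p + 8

Square both sides: 5p + 76 = (p + 8)².
Expand and rearrange: p² + 11p - 12 = 0.
Solving gives p = 1 or p = -12.
Check each candidate in the original equation:
  p = 1: √(81) = 9, while p + 8 = 9 — valid.
  p = -12: √(16) = 4, while p + 8 = -4 — extraneous.

p = 1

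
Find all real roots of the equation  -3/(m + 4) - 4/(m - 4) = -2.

Multiply both sides by (m + 4)(m - 4):
-3(m - 4) - 4(m + 4) = -2(m + 4)(m - 4).
Expand and collect terms: -2m² + 7m + 36 = 0.
By the quadratic formula, m = (-7 ± √337) / -4, so m ≈ -2.8394 or m ≈ 6.3394.
Neither value makes a denominator zero (m ≠ -4, m ≠ 4), so both are valid.

m = -2.8394 or m = 6.3394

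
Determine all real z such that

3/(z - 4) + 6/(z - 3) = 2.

z = 3.614 or z = 7.886

Multiply both sides by (z - 4)(z - 3):
3(z - 3) + 6(z - 4) = 2(z - 4)(z - 3).
Expand and collect terms: 2z^2 - 23z + 57 = 0.
By the quadratic formula, z = (23 +/- sqrt(73)) / 4, so z ~= 7.886 or z ~= 3.614.
Neither value makes a denominator zero (z != 4, z != 3), so both are valid.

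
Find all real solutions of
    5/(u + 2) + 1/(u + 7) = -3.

u = -7.4791 or u = -3.5209

Multiply both sides by (u + 2)(u + 7):
5(u + 7) + (u + 2) = -3(u + 2)(u + 7).
Expand and collect terms: -3u^2 - 33u - 79 = 0.
By the quadratic formula, u = (33 +/- sqrt(141)) / -6, so u ~= -7.4791 or u ~= -3.5209.
Neither value makes a denominator zero (u != -2, u != -7), so both are valid.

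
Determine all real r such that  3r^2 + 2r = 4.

Rearrange to standard form: 3r^2 + 2r - 4 = 0.
Discriminant: (2)^2 - 4*3*(-4) = 52.
Quadratic formula: r = (-2 +/- sqrt(52)) / 6.
So r = -1/3 + sqrt(13)/3 ~= 0.8685 or r = -sqrt(13)/3 - 1/3 ~= -1.5352.

r = -1.5352 or r = 0.8685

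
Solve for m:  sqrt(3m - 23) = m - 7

m = 8 or m = 9

Square both sides: 3m - 23 = (m - 7)^2.
Expand and rearrange: m^2 - 17m + 72 = 0.
Solving gives m = 9 or m = 8.
Check each candidate in the original equation:
  m = 9: sqrt(4) = 2, while m - 7 = 2 — valid.
  m = 8: sqrt(1) = 1, while m - 7 = 1 — valid.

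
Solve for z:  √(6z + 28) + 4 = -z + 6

Isolate the radical: √(6z + 28) = -z + 2.
Square both sides: 6z + 28 = (-z + 2)².
Expand and rearrange: z² - 10z - 24 = 0.
Solving gives z = 12 or z = -2.
Check each candidate in the original equation:
  z = 12: √(100) = 10, while -z + 2 = -10 — extraneous.
  z = -2: √(16) = 4, while -z + 2 = 4 — valid.

z = -2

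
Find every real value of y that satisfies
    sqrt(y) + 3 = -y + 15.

Isolate the radical: sqrt(y) = -y + 12.
Square both sides: y = (-y + 12)^2.
Expand and rearrange: y^2 - 25y + 144 = 0.
Solving gives y = 16 or y = 9.
Check each candidate in the original equation:
  y = 16: sqrt(16) = 4, while -y + 12 = -4 — extraneous.
  y = 9: sqrt(9) = 3, while -y + 12 = 3 — valid.

y = 9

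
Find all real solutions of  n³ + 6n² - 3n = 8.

n = -6.2749 or n = -1 or n = 1.2749

Rearrange: n³ + 6n² - 3n - 8 = 0.
Possible rational roots are divisors of -8. Testing n = -1 gives 0, so (n + 1) is a factor.
Divide: n³ + 6n² - 3n - 8 = (n + 1)(n² + 5n - 8).
Apply the quadratic formula to n² + 5n - 8 = 0: n = (-5 ± √57)/2, i.e. n ≈ 1.2749 or n ≈ -6.2749.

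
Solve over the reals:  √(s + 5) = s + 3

s = -1

Square both sides: s + 5 = (s + 3)².
Expand and rearrange: s² + 5s + 4 = 0.
Solving gives s = -1 or s = -4.
Check each candidate in the original equation:
  s = -1: √(4) = 2, while s + 3 = 2 — valid.
  s = -4: √(1) = 1, while s + 3 = -1 — extraneous.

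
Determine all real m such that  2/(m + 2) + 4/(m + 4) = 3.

Multiply both sides by (m + 2)(m + 4):
2(m + 4) + 4(m + 2) = 3(m + 2)(m + 4).
Expand and collect terms: 3m² + 12m + 8 = 0.
By the quadratic formula, m = (-12 ± √48) / 6, so m ≈ -0.8453 or m ≈ -3.1547.
Neither value makes a denominator zero (m ≠ -2, m ≠ -4), so both are valid.

m = -3.1547 or m = -0.8453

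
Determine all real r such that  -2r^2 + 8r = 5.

Rearrange to standard form: -2r^2 + 8r - 5 = 0.
Discriminant: (8)^2 - 4*(-2)*(-5) = 24.
Quadratic formula: r = (-8 +/- sqrt(24)) / (-4).
So r = 2 - sqrt(6)/2 ~= 0.7753 or r = sqrt(6)/2 + 2 ~= 3.2247.

r = 0.7753 or r = 3.2247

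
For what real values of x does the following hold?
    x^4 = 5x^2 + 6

Let u = x^2. The equation becomes u^2 - 5u - 6 = 0.
Factor: (u - 6)(u + 1) = 0, so u = 6 or u = -1.
x^2 = 6 gives x = +/-sqrt(6) ~= +/-2.4495.
x^2 = -1 < 0 has no real solution.

x = -2.4495 or x = 2.4495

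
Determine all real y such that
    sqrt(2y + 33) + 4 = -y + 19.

y = 8

Isolate the radical: sqrt(2y + 33) = -y + 15.
Square both sides: 2y + 33 = (-y + 15)^2.
Expand and rearrange: y^2 - 32y + 192 = 0.
Solving gives y = 24 or y = 8.
Check each candidate in the original equation:
  y = 24: sqrt(81) = 9, while -y + 15 = -9 — extraneous.
  y = 8: sqrt(49) = 7, while -y + 15 = 7 — valid.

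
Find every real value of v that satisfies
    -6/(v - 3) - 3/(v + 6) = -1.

Multiply both sides by (v - 3)(v + 6):
-6(v + 6) - 3(v - 3) = -(v - 3)(v + 6).
Expand and collect terms: -v^2 + 6v + 45 = 0.
By the quadratic formula, v = (-6 +/- sqrt(216)) / -2, so v ~= -4.3485 or v ~= 10.3485.
Neither value makes a denominator zero (v != 3, v != -6), so both are valid.

v = -4.3485 or v = 10.3485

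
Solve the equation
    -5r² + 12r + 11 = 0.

r = -0.7079 or r = 3.1079

Discriminant: (12)² − 4·(-5)·11 = 364.
Quadratic formula: r = (-12 ± √364) / (-10).
So r = 6/5 - √(91)/5 ≈ -0.7079 or r = 6/5 + √(91)/5 ≈ 3.1079.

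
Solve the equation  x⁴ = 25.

Let u = x². The equation becomes u² - 25 = 0.
Factor: (u - 5)(u + 5) = 0, so u = 5 or u = -5.
x² = 5 gives x = ±√(5) ≈ ±2.2361.
x² = -5 < 0 has no real solution.

x = -2.2361 or x = 2.2361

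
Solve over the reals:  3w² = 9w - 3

Rearrange to standard form: 3w² - 9w + 3 = 0.
Discriminant: (-9)² − 4·3·3 = 45.
Quadratic formula: w = (9 ± √45) / 6.
So w = √(5)/2 + 3/2 ≈ 2.618 or w = 3/2 - √(5)/2 ≈ 0.382.

w = 0.382 or w = 2.618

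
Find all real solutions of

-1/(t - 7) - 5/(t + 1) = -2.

t = 1.2984 or t = 7.7016

Multiply both sides by (t - 7)(t + 1):
-(t + 1) - 5(t - 7) = -2(t - 7)(t + 1).
Expand and collect terms: -2t² + 18t - 20 = 0.
By the quadratic formula, t = (-18 ± √164) / -4, so t ≈ 1.2984 or t ≈ 7.7016.
Neither value makes a denominator zero (t ≠ 7, t ≠ -1), so both are valid.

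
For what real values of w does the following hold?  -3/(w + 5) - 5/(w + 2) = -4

Multiply both sides by (w + 5)(w + 2):
-3(w + 2) - 5(w + 5) = -4(w + 5)(w + 2).
Expand and collect terms: -4w^2 - 20w - 9 = 0.
Factor or apply the quadratic formula: w = -4.5 or w = -0.5.
Neither value makes a denominator zero (w != -5, w != -2), so both are valid.

w = -4.5 or w = -0.5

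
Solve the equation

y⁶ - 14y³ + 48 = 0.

y = 1.8171 or y = 2

Let u = y³. The equation becomes u² - 14u + 48 = 0.
Factor: (u - 8)(u - 6) = 0, so u = 8 or u = 6.
y³ = 8 gives y = 2.
y³ = 6 gives y = ∛(6) ≈ 1.8171.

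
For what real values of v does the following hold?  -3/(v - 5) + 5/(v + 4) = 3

Multiply both sides by (v - 5)(v + 4):
-3(v + 4) + 5(v - 5) = 3(v - 5)(v + 4).
Expand and collect terms: 3v^2 - 5v - 23 = 0.
By the quadratic formula, v = (5 +/- sqrt(301)) / 6, so v ~= 3.7249 or v ~= -2.0582.
Neither value makes a denominator zero (v != 5, v != -4), so both are valid.

v = -2.0582 or v = 3.7249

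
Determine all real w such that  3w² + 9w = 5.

w = -3.4791 or w = 0.4791

Rearrange to standard form: 3w² + 9w - 5 = 0.
Discriminant: (9)² − 4·3·(-5) = 141.
Quadratic formula: w = (-9 ± √141) / 6.
So w = -3/2 + √(141)/6 ≈ 0.4791 or w = -√(141)/6 - 3/2 ≈ -3.4791.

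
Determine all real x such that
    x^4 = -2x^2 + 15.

x = -1.7321 or x = 1.7321

Let u = x^2. The equation becomes u^2 + 2u - 15 = 0.
Factor: (u - 3)(u + 5) = 0, so u = 3 or u = -5.
x^2 = 3 gives x = +/-sqrt(3) ~= +/-1.7321.
x^2 = -5 < 0 has no real solution.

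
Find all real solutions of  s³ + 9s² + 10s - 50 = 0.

Possible rational roots are divisors of -50. Testing s = -5 gives 0, so (s + 5) is a factor.
Divide: s³ + 9s² + 10s - 50 = (s + 5)(s² + 4s - 10).
Apply the quadratic formula to s² + 4s - 10 = 0: s = (-4 ± √56)/2, i.e. s ≈ 1.7417 or s ≈ -5.7417.

s = -5.7417 or s = -5 or s = 1.7417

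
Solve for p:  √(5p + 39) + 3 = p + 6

p = 5

Isolate the radical: √(5p + 39) = p + 3.
Square both sides: 5p + 39 = (p + 3)².
Expand and rearrange: p² + p - 30 = 0.
Solving gives p = 5 or p = -6.
Check each candidate in the original equation:
  p = 5: √(64) = 8, while p + 3 = 8 — valid.
  p = -6: √(9) = 3, while p + 3 = -3 — extraneous.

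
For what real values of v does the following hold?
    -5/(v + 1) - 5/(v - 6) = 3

Multiply both sides by (v + 1)(v - 6):
-5(v - 6) - 5(v + 1) = 3(v + 1)(v - 6).
Expand and collect terms: 3v² - 5v - 43 = 0.
By the quadratic formula, v = (5 ± √541) / 6, so v ≈ 4.7099 or v ≈ -3.0432.
Neither value makes a denominator zero (v ≠ -1, v ≠ 6), so both are valid.

v = -3.0432 or v = 4.7099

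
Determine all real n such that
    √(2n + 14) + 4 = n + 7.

n = 1

Isolate the radical: √(2n + 14) = n + 3.
Square both sides: 2n + 14 = (n + 3)².
Expand and rearrange: n² + 4n - 5 = 0.
Solving gives n = 1 or n = -5.
Check each candidate in the original equation:
  n = 1: √(16) = 4, while n + 3 = 4 — valid.
  n = -5: √(4) = 2, while n + 3 = -2 — extraneous.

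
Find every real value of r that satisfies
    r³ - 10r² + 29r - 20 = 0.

r = 1 or r = 4 or r = 5

Possible rational roots are divisors of -20. Testing r = 4 gives 0, so (r - 4) is a factor.
Divide: r³ - 10r² + 29r - 20 = (r - 4)(r² - 6r + 5).
Factor the quadratic: r = 5 or r = 1.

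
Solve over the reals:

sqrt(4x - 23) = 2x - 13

Square both sides: 4x - 23 = (2x - 13)^2.
Expand and rearrange: 4x^2 - 56x + 192 = 0.
Solving gives x = 8 or x = 6.
Check each candidate in the original equation:
  x = 8: sqrt(9) = 3, while 2x - 13 = 3 — valid.
  x = 6: sqrt(1) = 1, while 2x - 13 = -1 — extraneous.

x = 8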